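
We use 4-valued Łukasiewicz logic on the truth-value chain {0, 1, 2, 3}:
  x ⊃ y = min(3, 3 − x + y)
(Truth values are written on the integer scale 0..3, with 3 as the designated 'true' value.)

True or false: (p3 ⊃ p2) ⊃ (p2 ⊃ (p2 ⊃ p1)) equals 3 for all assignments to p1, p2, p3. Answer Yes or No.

No

Counterexample: take p1 = 0, p2 = 2, p3 = 0.
p3 ⊃ p2 = 0 ⊃ 2 = 3
p2 ⊃ p1 = 2 ⊃ 0 = 1
p2 ⊃ (p2 ⊃ p1) = 2 ⊃ 1 = 2
(p3 ⊃ p2) ⊃ (p2 ⊃ (p2 ⊃ p1)) = 3 ⊃ 2 = 2
This gives 2 ≠ 3.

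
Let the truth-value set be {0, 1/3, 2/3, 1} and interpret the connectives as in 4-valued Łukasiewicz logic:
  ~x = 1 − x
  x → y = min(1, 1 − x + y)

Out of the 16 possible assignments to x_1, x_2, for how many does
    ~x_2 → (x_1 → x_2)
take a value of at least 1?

x_1 = 0, x_2 = 0 ↦ 1  ≥
x_1 = 0, x_2 = 1/3 ↦ 1  ≥
x_1 = 0, x_2 = 2/3 ↦ 1  ≥
x_1 = 0, x_2 = 1 ↦ 1  ≥
x_1 = 1/3, x_2 = 0 ↦ 2/3  <
x_1 = 1/3, x_2 = 1/3 ↦ 1  ≥
x_1 = 1/3, x_2 = 2/3 ↦ 1  ≥
x_1 = 1/3, x_2 = 1 ↦ 1  ≥
x_1 = 2/3, x_2 = 0 ↦ 1/3  <
x_1 = 2/3, x_2 = 1/3 ↦ 1  ≥
x_1 = 2/3, x_2 = 2/3 ↦ 1  ≥
x_1 = 2/3, x_2 = 1 ↦ 1  ≥
x_1 = 1, x_2 = 0 ↦ 0  <
x_1 = 1, x_2 = 1/3 ↦ 2/3  <
x_1 = 1, x_2 = 2/3 ↦ 1  ≥
x_1 = 1, x_2 = 1 ↦ 1  ≥
So 12 of the 16 assignments meet the threshold.

12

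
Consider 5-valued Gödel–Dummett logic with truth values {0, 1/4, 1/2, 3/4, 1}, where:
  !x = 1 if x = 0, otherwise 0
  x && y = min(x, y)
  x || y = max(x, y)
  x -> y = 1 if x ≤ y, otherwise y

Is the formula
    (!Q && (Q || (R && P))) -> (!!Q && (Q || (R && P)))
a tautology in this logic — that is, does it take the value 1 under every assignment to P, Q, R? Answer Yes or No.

Counterexample: take P = 1/4, Q = 0, R = 1/4.
!Q = !0 = 1
R && P = 1/4 && 1/4 = 1/4
Q || (R && P) = 0 || 1/4 = 1/4
!Q && (Q || (R && P)) = 1 && 1/4 = 1/4
!Q = !0 = 1
!!Q = !1 = 0
R && P = 1/4 && 1/4 = 1/4
Q || (R && P) = 0 || 1/4 = 1/4
!!Q && (Q || (R && P)) = 0 && 1/4 = 0
(!Q && (Q || (R && P))) -> (!!Q && (Q || (R && P))) = 1/4 -> 0 = 0
This gives 0 ≠ 1.

No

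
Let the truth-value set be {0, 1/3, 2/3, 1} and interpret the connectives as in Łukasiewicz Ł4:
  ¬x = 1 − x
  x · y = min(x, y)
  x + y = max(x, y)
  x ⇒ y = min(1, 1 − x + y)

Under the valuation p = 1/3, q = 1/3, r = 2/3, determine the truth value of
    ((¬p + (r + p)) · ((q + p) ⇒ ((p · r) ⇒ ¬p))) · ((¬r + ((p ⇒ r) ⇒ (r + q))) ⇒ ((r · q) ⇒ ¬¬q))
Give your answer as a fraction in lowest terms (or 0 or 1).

¬p = ¬1/3 = 2/3
r + p = 2/3 + 1/3 = 2/3
¬p + (r + p) = 2/3 + 2/3 = 2/3
q + p = 1/3 + 1/3 = 1/3
p · r = 1/3 · 2/3 = 1/3
¬p = ¬1/3 = 2/3
(p · r) ⇒ ¬p = 1/3 ⇒ 2/3 = 1
(q + p) ⇒ ((p · r) ⇒ ¬p) = 1/3 ⇒ 1 = 1
(¬p + (r + p)) · ((q + p) ⇒ ((p · r) ⇒ ¬p)) = 2/3 · 1 = 2/3
¬r = ¬2/3 = 1/3
p ⇒ r = 1/3 ⇒ 2/3 = 1
r + q = 2/3 + 1/3 = 2/3
(p ⇒ r) ⇒ (r + q) = 1 ⇒ 2/3 = 2/3
¬r + ((p ⇒ r) ⇒ (r + q)) = 1/3 + 2/3 = 2/3
r · q = 2/3 · 1/3 = 1/3
¬q = ¬1/3 = 2/3
¬¬q = ¬2/3 = 1/3
(r · q) ⇒ ¬¬q = 1/3 ⇒ 1/3 = 1
(¬r + ((p ⇒ r) ⇒ (r + q))) ⇒ ((r · q) ⇒ ¬¬q) = 2/3 ⇒ 1 = 1
((¬p + (r + p)) · ((q + p) ⇒ ((p · r) ⇒ ¬p))) · ((¬r + ((p ⇒ r) ⇒ (r + q))) ⇒ ((r · q) ⇒ ¬¬q)) = 2/3 · 1 = 2/3

2/3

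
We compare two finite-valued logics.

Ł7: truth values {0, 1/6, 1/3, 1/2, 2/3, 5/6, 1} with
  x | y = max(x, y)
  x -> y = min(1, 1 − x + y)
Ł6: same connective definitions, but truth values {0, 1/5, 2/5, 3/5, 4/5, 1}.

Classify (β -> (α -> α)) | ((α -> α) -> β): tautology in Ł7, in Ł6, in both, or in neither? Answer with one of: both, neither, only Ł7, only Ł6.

both

In Ł7: every assignment gives 1 — tautology.
In Ł6: every assignment gives 1 — tautology.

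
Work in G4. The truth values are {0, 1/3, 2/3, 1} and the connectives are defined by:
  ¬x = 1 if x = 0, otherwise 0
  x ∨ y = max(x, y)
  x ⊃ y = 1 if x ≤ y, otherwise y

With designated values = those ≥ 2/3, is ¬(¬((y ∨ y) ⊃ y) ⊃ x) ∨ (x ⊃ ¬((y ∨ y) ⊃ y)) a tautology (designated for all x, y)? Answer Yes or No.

No

Counterexample: take x = 1/3, y = 0.
y ∨ y = 0 ∨ 0 = 0
(y ∨ y) ⊃ y = 0 ⊃ 0 = 1
¬((y ∨ y) ⊃ y) = ¬1 = 0
¬((y ∨ y) ⊃ y) ⊃ x = 0 ⊃ 1/3 = 1
¬(¬((y ∨ y) ⊃ y) ⊃ x) = ¬1 = 0
x ⊃ ¬((y ∨ y) ⊃ y) = 1/3 ⊃ 0 = 0
¬(¬((y ∨ y) ⊃ y) ⊃ x) ∨ (x ⊃ ¬((y ∨ y) ⊃ y)) = 0 ∨ 0 = 0
This gives 0, which is below 2/3.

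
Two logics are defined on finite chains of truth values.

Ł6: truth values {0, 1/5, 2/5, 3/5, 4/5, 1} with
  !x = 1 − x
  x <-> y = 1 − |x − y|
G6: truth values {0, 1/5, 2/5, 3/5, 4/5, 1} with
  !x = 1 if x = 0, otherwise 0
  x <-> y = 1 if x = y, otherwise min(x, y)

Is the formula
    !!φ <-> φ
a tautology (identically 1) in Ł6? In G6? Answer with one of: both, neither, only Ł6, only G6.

In Ł6: every assignment gives 1 — tautology.
In G6: at φ = 1/5 the value is 1/5 — not a tautology.

only Ł6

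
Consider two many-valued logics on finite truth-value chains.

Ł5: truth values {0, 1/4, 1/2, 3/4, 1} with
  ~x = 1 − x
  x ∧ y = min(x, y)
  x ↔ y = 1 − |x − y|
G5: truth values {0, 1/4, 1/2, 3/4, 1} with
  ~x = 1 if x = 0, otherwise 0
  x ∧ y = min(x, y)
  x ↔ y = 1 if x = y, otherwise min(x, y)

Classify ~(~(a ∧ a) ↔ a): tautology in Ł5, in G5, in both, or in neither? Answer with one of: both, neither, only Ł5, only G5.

In Ł5: at a = 1/4 the value is 1/2 — not a tautology.
In G5: every assignment gives 1 — tautology.

only G5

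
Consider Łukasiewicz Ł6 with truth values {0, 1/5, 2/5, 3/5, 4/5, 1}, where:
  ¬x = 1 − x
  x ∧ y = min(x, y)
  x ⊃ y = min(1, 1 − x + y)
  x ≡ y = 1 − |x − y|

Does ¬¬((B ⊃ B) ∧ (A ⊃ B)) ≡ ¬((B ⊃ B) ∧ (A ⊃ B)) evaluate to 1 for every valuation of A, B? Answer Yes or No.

No

Counterexample: take A = 0, B = 0.
B ⊃ B = 0 ⊃ 0 = 1
A ⊃ B = 0 ⊃ 0 = 1
(B ⊃ B) ∧ (A ⊃ B) = 1 ∧ 1 = 1
¬((B ⊃ B) ∧ (A ⊃ B)) = ¬1 = 0
¬¬((B ⊃ B) ∧ (A ⊃ B)) = ¬0 = 1
B ⊃ B = 0 ⊃ 0 = 1
A ⊃ B = 0 ⊃ 0 = 1
(B ⊃ B) ∧ (A ⊃ B) = 1 ∧ 1 = 1
¬((B ⊃ B) ∧ (A ⊃ B)) = ¬1 = 0
¬¬((B ⊃ B) ∧ (A ⊃ B)) ≡ ¬((B ⊃ B) ∧ (A ⊃ B)) = 1 ≡ 0 = 0
This gives 0 ≠ 1.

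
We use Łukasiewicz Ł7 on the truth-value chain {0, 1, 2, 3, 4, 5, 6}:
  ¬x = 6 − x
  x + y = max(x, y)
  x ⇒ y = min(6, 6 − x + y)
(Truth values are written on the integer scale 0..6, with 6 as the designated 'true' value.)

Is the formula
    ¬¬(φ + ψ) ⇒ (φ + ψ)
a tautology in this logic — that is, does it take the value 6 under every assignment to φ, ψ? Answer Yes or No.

At φ = 1, ψ = 2, for instance:
φ + ψ = 1 + 2 = 2
¬(φ + ψ) = ¬2 = 4
¬¬(φ + ψ) = ¬4 = 2
¬¬(φ + ψ) ⇒ (φ + ψ) = 2 ⇒ 2 = 6
and checking the remaining 48 assignments likewise gives ≥ 6 in every case.

Yes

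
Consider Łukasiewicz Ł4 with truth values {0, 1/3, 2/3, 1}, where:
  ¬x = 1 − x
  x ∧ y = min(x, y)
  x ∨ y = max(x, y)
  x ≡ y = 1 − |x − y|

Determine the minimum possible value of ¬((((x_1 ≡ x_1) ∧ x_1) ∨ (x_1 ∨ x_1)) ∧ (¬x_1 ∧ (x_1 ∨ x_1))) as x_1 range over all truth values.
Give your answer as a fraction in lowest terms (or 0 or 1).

2/3

Take x_1 = 1/3:
x_1 ≡ x_1 = 1/3 ≡ 1/3 = 1
(x_1 ≡ x_1) ∧ x_1 = 1 ∧ 1/3 = 1/3
x_1 ∨ x_1 = 1/3 ∨ 1/3 = 1/3
((x_1 ≡ x_1) ∧ x_1) ∨ (x_1 ∨ x_1) = 1/3 ∨ 1/3 = 1/3
¬x_1 = ¬1/3 = 2/3
x_1 ∨ x_1 = 1/3 ∨ 1/3 = 1/3
¬x_1 ∧ (x_1 ∨ x_1) = 2/3 ∧ 1/3 = 1/3
(((x_1 ≡ x_1) ∧ x_1) ∨ (x_1 ∨ x_1)) ∧ (¬x_1 ∧ (x_1 ∨ x_1)) = 1/3 ∧ 1/3 = 1/3
¬((((x_1 ≡ x_1) ∧ x_1) ∨ (x_1 ∨ x_1)) ∧ (¬x_1 ∧ (x_1 ∨ x_1))) = ¬1/3 = 2/3
No assignment yields a value below 2/3, so this is the minimum.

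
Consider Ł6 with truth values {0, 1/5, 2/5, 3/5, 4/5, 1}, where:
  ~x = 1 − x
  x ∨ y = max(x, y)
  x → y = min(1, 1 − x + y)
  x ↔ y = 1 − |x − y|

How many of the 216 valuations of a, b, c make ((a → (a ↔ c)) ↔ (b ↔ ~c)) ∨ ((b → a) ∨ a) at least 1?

140

value 1: 140 assignments (counts)
value 4/5: 42 assignments
value 3/5: 20 assignments
value 2/5: 9 assignments
value 1/5: 4 assignments
value 0: 1 assignment
So 140 of the 216 assignments meet the threshold.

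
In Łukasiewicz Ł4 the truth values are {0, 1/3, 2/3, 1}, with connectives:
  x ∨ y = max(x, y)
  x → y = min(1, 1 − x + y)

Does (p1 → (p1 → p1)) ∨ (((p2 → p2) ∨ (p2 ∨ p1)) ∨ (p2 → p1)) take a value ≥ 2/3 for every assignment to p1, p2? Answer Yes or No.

Yes

p1 = 0, p2 = 0 ↦ 1
p1 = 0, p2 = 1/3 ↦ 1
p1 = 0, p2 = 2/3 ↦ 1
p1 = 0, p2 = 1 ↦ 1
p1 = 1/3, p2 = 0 ↦ 1
p1 = 1/3, p2 = 1/3 ↦ 1
p1 = 1/3, p2 = 2/3 ↦ 1
p1 = 1/3, p2 = 1 ↦ 1
p1 = 2/3, p2 = 0 ↦ 1
p1 = 2/3, p2 = 1/3 ↦ 1
p1 = 2/3, p2 = 2/3 ↦ 1
p1 = 2/3, p2 = 1 ↦ 1
p1 = 1, p2 = 0 ↦ 1
p1 = 1, p2 = 1/3 ↦ 1
p1 = 1, p2 = 2/3 ↦ 1
p1 = 1, p2 = 1 ↦ 1
Every assignment gives a value ≥ 2/3.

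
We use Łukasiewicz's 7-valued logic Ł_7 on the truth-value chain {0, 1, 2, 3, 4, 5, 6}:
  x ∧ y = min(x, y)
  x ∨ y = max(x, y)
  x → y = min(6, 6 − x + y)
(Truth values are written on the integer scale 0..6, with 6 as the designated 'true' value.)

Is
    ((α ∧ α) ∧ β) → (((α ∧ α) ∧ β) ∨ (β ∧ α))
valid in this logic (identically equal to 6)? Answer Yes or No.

At α = 2, β = 5, for instance:
α ∧ α = 2 ∧ 2 = 2
(α ∧ α) ∧ β = 2 ∧ 5 = 2
β ∧ α = 5 ∧ 2 = 2
((α ∧ α) ∧ β) ∨ (β ∧ α) = 2 ∨ 2 = 2
((α ∧ α) ∧ β) → (((α ∧ α) ∧ β) ∨ (β ∧ α)) = 2 → 2 = 6
and checking the remaining 48 assignments likewise gives ≥ 6 in every case.

Yes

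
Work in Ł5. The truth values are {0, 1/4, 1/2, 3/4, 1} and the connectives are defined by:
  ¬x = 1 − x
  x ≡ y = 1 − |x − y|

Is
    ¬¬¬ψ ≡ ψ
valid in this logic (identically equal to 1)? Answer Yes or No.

Counterexample: take ψ = 0.
¬ψ = ¬0 = 1
¬¬ψ = ¬1 = 0
¬¬¬ψ = ¬0 = 1
¬¬¬ψ ≡ ψ = 1 ≡ 0 = 0
This gives 0 ≠ 1.

No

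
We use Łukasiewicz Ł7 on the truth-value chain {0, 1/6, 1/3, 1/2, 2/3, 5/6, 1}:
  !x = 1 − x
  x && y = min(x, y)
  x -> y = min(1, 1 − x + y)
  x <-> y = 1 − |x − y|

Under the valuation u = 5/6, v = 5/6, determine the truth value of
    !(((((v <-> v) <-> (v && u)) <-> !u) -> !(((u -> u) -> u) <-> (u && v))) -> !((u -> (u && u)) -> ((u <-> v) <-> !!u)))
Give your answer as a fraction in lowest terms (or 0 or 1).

1/2

v <-> v = 5/6 <-> 5/6 = 1
v && u = 5/6 && 5/6 = 5/6
(v <-> v) <-> (v && u) = 1 <-> 5/6 = 5/6
!u = !5/6 = 1/6
((v <-> v) <-> (v && u)) <-> !u = 5/6 <-> 1/6 = 1/3
u -> u = 5/6 -> 5/6 = 1
(u -> u) -> u = 1 -> 5/6 = 5/6
u && v = 5/6 && 5/6 = 5/6
((u -> u) -> u) <-> (u && v) = 5/6 <-> 5/6 = 1
!(((u -> u) -> u) <-> (u && v)) = !1 = 0
(((v <-> v) <-> (v && u)) <-> !u) -> !(((u -> u) -> u) <-> (u && v)) = 1/3 -> 0 = 2/3
u && u = 5/6 && 5/6 = 5/6
u -> (u && u) = 5/6 -> 5/6 = 1
u <-> v = 5/6 <-> 5/6 = 1
!u = !5/6 = 1/6
!!u = !1/6 = 5/6
(u <-> v) <-> !!u = 1 <-> 5/6 = 5/6
(u -> (u && u)) -> ((u <-> v) <-> !!u) = 1 -> 5/6 = 5/6
!((u -> (u && u)) -> ((u <-> v) <-> !!u)) = !5/6 = 1/6
((((v <-> v) <-> (v && u)) <-> !u) -> !(((u -> u) -> u) <-> (u && v))) -> !((u -> (u && u)) -> ((u <-> v) <-> !!u)) = 2/3 -> 1/6 = 1/2
!(((((v <-> v) <-> (v && u)) <-> !u) -> !(((u -> u) -> u) <-> (u && v))) -> !((u -> (u && u)) -> ((u <-> v) <-> !!u))) = !1/2 = 1/2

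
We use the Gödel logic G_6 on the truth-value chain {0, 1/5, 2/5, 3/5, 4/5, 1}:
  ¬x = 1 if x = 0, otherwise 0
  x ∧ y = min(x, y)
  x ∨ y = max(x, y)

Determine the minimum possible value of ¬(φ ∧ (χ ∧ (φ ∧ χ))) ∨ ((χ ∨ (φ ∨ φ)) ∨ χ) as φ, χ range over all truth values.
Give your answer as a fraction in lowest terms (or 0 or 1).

1/5

Take φ = 1/5, χ = 1/5:
φ ∧ χ = 1/5 ∧ 1/5 = 1/5
χ ∧ (φ ∧ χ) = 1/5 ∧ 1/5 = 1/5
φ ∧ (χ ∧ (φ ∧ χ)) = 1/5 ∧ 1/5 = 1/5
¬(φ ∧ (χ ∧ (φ ∧ χ))) = ¬1/5 = 0
φ ∨ φ = 1/5 ∨ 1/5 = 1/5
χ ∨ (φ ∨ φ) = 1/5 ∨ 1/5 = 1/5
(χ ∨ (φ ∨ φ)) ∨ χ = 1/5 ∨ 1/5 = 1/5
¬(φ ∧ (χ ∧ (φ ∧ χ))) ∨ ((χ ∨ (φ ∨ φ)) ∨ χ) = 0 ∨ 1/5 = 1/5
No assignment yields a value below 1/5, so this is the minimum.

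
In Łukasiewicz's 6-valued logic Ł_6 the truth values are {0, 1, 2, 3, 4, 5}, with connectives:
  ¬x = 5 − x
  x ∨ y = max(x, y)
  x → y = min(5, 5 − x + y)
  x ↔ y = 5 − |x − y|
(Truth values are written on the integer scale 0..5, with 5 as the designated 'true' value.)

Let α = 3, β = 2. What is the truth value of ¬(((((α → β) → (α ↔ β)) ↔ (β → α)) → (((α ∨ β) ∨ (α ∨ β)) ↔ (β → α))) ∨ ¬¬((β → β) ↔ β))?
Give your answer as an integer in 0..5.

α → β = 3 → 2 = 4
α ↔ β = 3 ↔ 2 = 4
(α → β) → (α ↔ β) = 4 → 4 = 5
β → α = 2 → 3 = 5
((α → β) → (α ↔ β)) ↔ (β → α) = 5 ↔ 5 = 5
α ∨ β = 3 ∨ 2 = 3
α ∨ β = 3 ∨ 2 = 3
(α ∨ β) ∨ (α ∨ β) = 3 ∨ 3 = 3
β → α = 2 → 3 = 5
((α ∨ β) ∨ (α ∨ β)) ↔ (β → α) = 3 ↔ 5 = 3
(((α → β) → (α ↔ β)) ↔ (β → α)) → (((α ∨ β) ∨ (α ∨ β)) ↔ (β → α)) = 5 → 3 = 3
β → β = 2 → 2 = 5
(β → β) ↔ β = 5 ↔ 2 = 2
¬((β → β) ↔ β) = ¬2 = 3
¬¬((β → β) ↔ β) = ¬3 = 2
((((α → β) → (α ↔ β)) ↔ (β → α)) → (((α ∨ β) ∨ (α ∨ β)) ↔ (β → α))) ∨ ¬¬((β → β) ↔ β) = 3 ∨ 2 = 3
¬(((((α → β) → (α ↔ β)) ↔ (β → α)) → (((α ∨ β) ∨ (α ∨ β)) ↔ (β → α))) ∨ ¬¬((β → β) ↔ β)) = ¬3 = 2

2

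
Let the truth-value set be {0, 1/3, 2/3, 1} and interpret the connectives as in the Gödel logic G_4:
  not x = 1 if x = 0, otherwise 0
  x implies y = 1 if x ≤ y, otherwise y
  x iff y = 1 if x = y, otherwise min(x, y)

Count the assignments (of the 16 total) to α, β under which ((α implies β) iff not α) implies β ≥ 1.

10

α = 0, β = 0 ↦ 0  <
α = 0, β = 1/3 ↦ 1/3  <
α = 0, β = 2/3 ↦ 2/3  <
α = 0, β = 1 ↦ 1  ≥
α = 1/3, β = 0 ↦ 0  <
α = 1/3, β = 1/3 ↦ 1  ≥
α = 1/3, β = 2/3 ↦ 1  ≥
α = 1/3, β = 1 ↦ 1  ≥
α = 2/3, β = 0 ↦ 0  <
α = 2/3, β = 1/3 ↦ 1  ≥
α = 2/3, β = 2/3 ↦ 1  ≥
α = 2/3, β = 1 ↦ 1  ≥
α = 1, β = 0 ↦ 0  <
α = 1, β = 1/3 ↦ 1  ≥
α = 1, β = 2/3 ↦ 1  ≥
α = 1, β = 1 ↦ 1  ≥
So 10 of the 16 assignments meet the threshold.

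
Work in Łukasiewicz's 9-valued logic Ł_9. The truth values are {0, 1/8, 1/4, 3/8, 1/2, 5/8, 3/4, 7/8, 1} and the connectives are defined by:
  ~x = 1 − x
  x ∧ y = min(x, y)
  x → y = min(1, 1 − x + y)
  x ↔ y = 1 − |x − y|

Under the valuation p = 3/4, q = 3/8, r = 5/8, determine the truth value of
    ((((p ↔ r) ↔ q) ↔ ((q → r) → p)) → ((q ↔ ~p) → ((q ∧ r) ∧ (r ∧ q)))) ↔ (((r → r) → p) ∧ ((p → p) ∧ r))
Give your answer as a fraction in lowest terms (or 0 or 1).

7/8

p ↔ r = 3/4 ↔ 5/8 = 7/8
(p ↔ r) ↔ q = 7/8 ↔ 3/8 = 1/2
q → r = 3/8 → 5/8 = 1
(q → r) → p = 1 → 3/4 = 3/4
((p ↔ r) ↔ q) ↔ ((q → r) → p) = 1/2 ↔ 3/4 = 3/4
~p = ~3/4 = 1/4
q ↔ ~p = 3/8 ↔ 1/4 = 7/8
q ∧ r = 3/8 ∧ 5/8 = 3/8
r ∧ q = 5/8 ∧ 3/8 = 3/8
(q ∧ r) ∧ (r ∧ q) = 3/8 ∧ 3/8 = 3/8
(q ↔ ~p) → ((q ∧ r) ∧ (r ∧ q)) = 7/8 → 3/8 = 1/2
(((p ↔ r) ↔ q) ↔ ((q → r) → p)) → ((q ↔ ~p) → ((q ∧ r) ∧ (r ∧ q))) = 3/4 → 1/2 = 3/4
r → r = 5/8 → 5/8 = 1
(r → r) → p = 1 → 3/4 = 3/4
p → p = 3/4 → 3/4 = 1
(p → p) ∧ r = 1 ∧ 5/8 = 5/8
((r → r) → p) ∧ ((p → p) ∧ r) = 3/4 ∧ 5/8 = 5/8
((((p ↔ r) ↔ q) ↔ ((q → r) → p)) → ((q ↔ ~p) → ((q ∧ r) ∧ (r ∧ q)))) ↔ (((r → r) → p) ∧ ((p → p) ∧ r)) = 3/4 ↔ 5/8 = 7/8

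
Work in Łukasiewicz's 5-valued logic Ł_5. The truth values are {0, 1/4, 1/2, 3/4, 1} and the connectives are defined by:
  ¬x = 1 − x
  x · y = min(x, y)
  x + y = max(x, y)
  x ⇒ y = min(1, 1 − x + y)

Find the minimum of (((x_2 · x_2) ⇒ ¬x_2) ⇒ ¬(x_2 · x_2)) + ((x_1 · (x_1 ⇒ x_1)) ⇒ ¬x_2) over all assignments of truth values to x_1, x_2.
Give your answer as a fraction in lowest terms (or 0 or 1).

Take x_1 = 1, x_2 = 1/2:
x_2 · x_2 = 1/2 · 1/2 = 1/2
¬x_2 = ¬1/2 = 1/2
(x_2 · x_2) ⇒ ¬x_2 = 1/2 ⇒ 1/2 = 1
x_2 · x_2 = 1/2 · 1/2 = 1/2
¬(x_2 · x_2) = ¬1/2 = 1/2
((x_2 · x_2) ⇒ ¬x_2) ⇒ ¬(x_2 · x_2) = 1 ⇒ 1/2 = 1/2
x_1 ⇒ x_1 = 1 ⇒ 1 = 1
x_1 · (x_1 ⇒ x_1) = 1 · 1 = 1
¬x_2 = ¬1/2 = 1/2
(x_1 · (x_1 ⇒ x_1)) ⇒ ¬x_2 = 1 ⇒ 1/2 = 1/2
(((x_2 · x_2) ⇒ ¬x_2) ⇒ ¬(x_2 · x_2)) + ((x_1 · (x_1 ⇒ x_1)) ⇒ ¬x_2) = 1/2 + 1/2 = 1/2
No assignment yields a value below 1/2, so this is the minimum.

1/2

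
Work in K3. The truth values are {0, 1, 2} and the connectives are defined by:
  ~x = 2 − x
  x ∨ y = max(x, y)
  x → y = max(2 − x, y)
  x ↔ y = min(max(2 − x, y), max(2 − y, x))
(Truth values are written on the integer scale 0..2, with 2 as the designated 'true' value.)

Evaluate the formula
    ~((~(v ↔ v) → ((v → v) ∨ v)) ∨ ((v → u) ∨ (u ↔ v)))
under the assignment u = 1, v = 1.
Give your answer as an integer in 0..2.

1

v ↔ v = 1 ↔ 1 = 1
~(v ↔ v) = ~1 = 1
v → v = 1 → 1 = 1
(v → v) ∨ v = 1 ∨ 1 = 1
~(v ↔ v) → ((v → v) ∨ v) = 1 → 1 = 1
v → u = 1 → 1 = 1
u ↔ v = 1 ↔ 1 = 1
(v → u) ∨ (u ↔ v) = 1 ∨ 1 = 1
(~(v ↔ v) → ((v → v) ∨ v)) ∨ ((v → u) ∨ (u ↔ v)) = 1 ∨ 1 = 1
~((~(v ↔ v) → ((v → v) ∨ v)) ∨ ((v → u) ∨ (u ↔ v))) = ~1 = 1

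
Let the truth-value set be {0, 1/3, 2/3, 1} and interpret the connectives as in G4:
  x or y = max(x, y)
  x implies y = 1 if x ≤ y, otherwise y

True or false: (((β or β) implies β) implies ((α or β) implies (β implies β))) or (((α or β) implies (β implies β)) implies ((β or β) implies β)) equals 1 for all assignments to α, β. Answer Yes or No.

α = 0, β = 0 ↦ 1
α = 0, β = 1/3 ↦ 1
α = 0, β = 2/3 ↦ 1
α = 0, β = 1 ↦ 1
α = 1/3, β = 0 ↦ 1
α = 1/3, β = 1/3 ↦ 1
α = 1/3, β = 2/3 ↦ 1
α = 1/3, β = 1 ↦ 1
α = 2/3, β = 0 ↦ 1
α = 2/3, β = 1/3 ↦ 1
α = 2/3, β = 2/3 ↦ 1
α = 2/3, β = 1 ↦ 1
α = 1, β = 0 ↦ 1
α = 1, β = 1/3 ↦ 1
α = 1, β = 2/3 ↦ 1
α = 1, β = 1 ↦ 1
Every assignment gives a value ≥ 1.

Yes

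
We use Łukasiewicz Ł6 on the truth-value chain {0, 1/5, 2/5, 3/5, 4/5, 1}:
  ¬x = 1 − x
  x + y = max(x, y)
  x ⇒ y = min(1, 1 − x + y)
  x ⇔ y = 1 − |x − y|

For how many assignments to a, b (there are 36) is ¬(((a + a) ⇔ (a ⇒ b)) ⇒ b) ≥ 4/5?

3

value 4/5: 3 assignments (counts)
value 2/5: 7 assignments
value 0: 26 assignments
So 3 of the 36 assignments meet the threshold.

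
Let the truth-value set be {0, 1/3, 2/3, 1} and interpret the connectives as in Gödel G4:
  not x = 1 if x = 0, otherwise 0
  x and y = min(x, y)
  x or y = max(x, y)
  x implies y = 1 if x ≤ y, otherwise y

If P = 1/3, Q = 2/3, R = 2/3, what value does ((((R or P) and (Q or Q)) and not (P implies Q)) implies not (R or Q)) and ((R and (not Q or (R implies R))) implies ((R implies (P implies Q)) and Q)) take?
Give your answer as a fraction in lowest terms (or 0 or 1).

1

R or P = 2/3 or 1/3 = 2/3
Q or Q = 2/3 or 2/3 = 2/3
(R or P) and (Q or Q) = 2/3 and 2/3 = 2/3
P implies Q = 1/3 implies 2/3 = 1
not (P implies Q) = not 1 = 0
((R or P) and (Q or Q)) and not (P implies Q) = 2/3 and 0 = 0
R or Q = 2/3 or 2/3 = 2/3
not (R or Q) = not 2/3 = 0
(((R or P) and (Q or Q)) and not (P implies Q)) implies not (R or Q) = 0 implies 0 = 1
not Q = not 2/3 = 0
R implies R = 2/3 implies 2/3 = 1
not Q or (R implies R) = 0 or 1 = 1
R and (not Q or (R implies R)) = 2/3 and 1 = 2/3
P implies Q = 1/3 implies 2/3 = 1
R implies (P implies Q) = 2/3 implies 1 = 1
(R implies (P implies Q)) and Q = 1 and 2/3 = 2/3
(R and (not Q or (R implies R))) implies ((R implies (P implies Q)) and Q) = 2/3 implies 2/3 = 1
((((R or P) and (Q or Q)) and not (P implies Q)) implies not (R or Q)) and ((R and (not Q or (R implies R))) implies ((R implies (P implies Q)) and Q)) = 1 and 1 = 1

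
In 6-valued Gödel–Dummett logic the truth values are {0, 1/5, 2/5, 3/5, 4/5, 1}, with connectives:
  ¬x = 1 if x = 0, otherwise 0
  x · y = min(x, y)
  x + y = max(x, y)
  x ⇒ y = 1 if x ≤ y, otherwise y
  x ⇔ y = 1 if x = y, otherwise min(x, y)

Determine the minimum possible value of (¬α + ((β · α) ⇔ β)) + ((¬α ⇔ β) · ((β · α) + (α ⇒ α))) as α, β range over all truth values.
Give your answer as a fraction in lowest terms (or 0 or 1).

1/5

Take α = 1/5, β = 2/5:
¬α = ¬1/5 = 0
β · α = 2/5 · 1/5 = 1/5
(β · α) ⇔ β = 1/5 ⇔ 2/5 = 1/5
¬α + ((β · α) ⇔ β) = 0 + 1/5 = 1/5
¬α = ¬1/5 = 0
¬α ⇔ β = 0 ⇔ 2/5 = 0
β · α = 2/5 · 1/5 = 1/5
α ⇒ α = 1/5 ⇒ 1/5 = 1
(β · α) + (α ⇒ α) = 1/5 + 1 = 1
(¬α ⇔ β) · ((β · α) + (α ⇒ α)) = 0 · 1 = 0
(¬α + ((β · α) ⇔ β)) + ((¬α ⇔ β) · ((β · α) + (α ⇒ α))) = 1/5 + 0 = 1/5
No assignment yields a value below 1/5, so this is the minimum.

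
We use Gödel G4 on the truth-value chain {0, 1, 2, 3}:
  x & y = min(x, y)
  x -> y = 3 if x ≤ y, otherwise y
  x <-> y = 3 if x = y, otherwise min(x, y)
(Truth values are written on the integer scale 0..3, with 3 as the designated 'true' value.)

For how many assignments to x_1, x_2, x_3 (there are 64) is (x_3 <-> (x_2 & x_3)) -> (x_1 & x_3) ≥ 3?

21

value 3: 21 assignments (counts)
value 2: 5 assignments
value 1: 13 assignments
value 0: 25 assignments
So 21 of the 64 assignments meet the threshold.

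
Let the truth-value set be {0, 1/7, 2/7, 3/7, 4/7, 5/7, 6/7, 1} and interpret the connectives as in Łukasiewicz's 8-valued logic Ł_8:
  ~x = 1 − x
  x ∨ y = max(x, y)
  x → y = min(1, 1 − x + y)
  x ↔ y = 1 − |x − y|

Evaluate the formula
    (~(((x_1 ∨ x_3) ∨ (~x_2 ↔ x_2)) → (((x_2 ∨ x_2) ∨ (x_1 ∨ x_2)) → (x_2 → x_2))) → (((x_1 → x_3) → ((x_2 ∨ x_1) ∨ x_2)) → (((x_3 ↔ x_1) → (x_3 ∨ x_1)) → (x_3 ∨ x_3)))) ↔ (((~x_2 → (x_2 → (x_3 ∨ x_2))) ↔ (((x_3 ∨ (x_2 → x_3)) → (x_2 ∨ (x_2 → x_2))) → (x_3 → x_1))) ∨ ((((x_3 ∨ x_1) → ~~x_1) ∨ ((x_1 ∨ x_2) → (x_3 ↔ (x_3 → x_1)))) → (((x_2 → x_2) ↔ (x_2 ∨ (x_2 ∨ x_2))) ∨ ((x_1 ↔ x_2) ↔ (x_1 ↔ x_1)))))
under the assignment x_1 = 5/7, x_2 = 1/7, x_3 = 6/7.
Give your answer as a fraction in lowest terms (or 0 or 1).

6/7

x_1 ∨ x_3 = 5/7 ∨ 6/7 = 6/7
~x_2 = ~1/7 = 6/7
~x_2 ↔ x_2 = 6/7 ↔ 1/7 = 2/7
(x_1 ∨ x_3) ∨ (~x_2 ↔ x_2) = 6/7 ∨ 2/7 = 6/7
x_2 ∨ x_2 = 1/7 ∨ 1/7 = 1/7
x_1 ∨ x_2 = 5/7 ∨ 1/7 = 5/7
(x_2 ∨ x_2) ∨ (x_1 ∨ x_2) = 1/7 ∨ 5/7 = 5/7
x_2 → x_2 = 1/7 → 1/7 = 1
((x_2 ∨ x_2) ∨ (x_1 ∨ x_2)) → (x_2 → x_2) = 5/7 → 1 = 1
((x_1 ∨ x_3) ∨ (~x_2 ↔ x_2)) → (((x_2 ∨ x_2) ∨ (x_1 ∨ x_2)) → (x_2 → x_2)) = 6/7 → 1 = 1
~(((x_1 ∨ x_3) ∨ (~x_2 ↔ x_2)) → (((x_2 ∨ x_2) ∨ (x_1 ∨ x_2)) → (x_2 → x_2))) = ~1 = 0
x_1 → x_3 = 5/7 → 6/7 = 1
x_2 ∨ x_1 = 1/7 ∨ 5/7 = 5/7
(x_2 ∨ x_1) ∨ x_2 = 5/7 ∨ 1/7 = 5/7
(x_1 → x_3) → ((x_2 ∨ x_1) ∨ x_2) = 1 → 5/7 = 5/7
x_3 ↔ x_1 = 6/7 ↔ 5/7 = 6/7
x_3 ∨ x_1 = 6/7 ∨ 5/7 = 6/7
(x_3 ↔ x_1) → (x_3 ∨ x_1) = 6/7 → 6/7 = 1
x_3 ∨ x_3 = 6/7 ∨ 6/7 = 6/7
((x_3 ↔ x_1) → (x_3 ∨ x_1)) → (x_3 ∨ x_3) = 1 → 6/7 = 6/7
((x_1 → x_3) → ((x_2 ∨ x_1) ∨ x_2)) → (((x_3 ↔ x_1) → (x_3 ∨ x_1)) → (x_3 ∨ x_3)) = 5/7 → 6/7 = 1
~(((x_1 ∨ x_3) ∨ (~x_2 ↔ x_2)) → (((x_2 ∨ x_2) ∨ (x_1 ∨ x_2)) → (x_2 → x_2))) → (((x_1 → x_3) → ((x_2 ∨ x_1) ∨ x_2)) → (((x_3 ↔ x_1) → (x_3 ∨ x_1)) → (x_3 ∨ x_3))) = 0 → 1 = 1
~x_2 = ~1/7 = 6/7
x_3 ∨ x_2 = 6/7 ∨ 1/7 = 6/7
x_2 → (x_3 ∨ x_2) = 1/7 → 6/7 = 1
~x_2 → (x_2 → (x_3 ∨ x_2)) = 6/7 → 1 = 1
x_2 → x_3 = 1/7 → 6/7 = 1
x_3 ∨ (x_2 → x_3) = 6/7 ∨ 1 = 1
x_2 → x_2 = 1/7 → 1/7 = 1
x_2 ∨ (x_2 → x_2) = 1/7 ∨ 1 = 1
(x_3 ∨ (x_2 → x_3)) → (x_2 ∨ (x_2 → x_2)) = 1 → 1 = 1
x_3 → x_1 = 6/7 → 5/7 = 6/7
((x_3 ∨ (x_2 → x_3)) → (x_2 ∨ (x_2 → x_2))) → (x_3 → x_1) = 1 → 6/7 = 6/7
(~x_2 → (x_2 → (x_3 ∨ x_2))) ↔ (((x_3 ∨ (x_2 → x_3)) → (x_2 ∨ (x_2 → x_2))) → (x_3 → x_1)) = 1 ↔ 6/7 = 6/7
x_3 ∨ x_1 = 6/7 ∨ 5/7 = 6/7
~x_1 = ~5/7 = 2/7
~~x_1 = ~2/7 = 5/7
(x_3 ∨ x_1) → ~~x_1 = 6/7 → 5/7 = 6/7
x_1 ∨ x_2 = 5/7 ∨ 1/7 = 5/7
x_3 → x_1 = 6/7 → 5/7 = 6/7
x_3 ↔ (x_3 → x_1) = 6/7 ↔ 6/7 = 1
(x_1 ∨ x_2) → (x_3 ↔ (x_3 → x_1)) = 5/7 → 1 = 1
((x_3 ∨ x_1) → ~~x_1) ∨ ((x_1 ∨ x_2) → (x_3 ↔ (x_3 → x_1))) = 6/7 ∨ 1 = 1
x_2 → x_2 = 1/7 → 1/7 = 1
x_2 ∨ x_2 = 1/7 ∨ 1/7 = 1/7
x_2 ∨ (x_2 ∨ x_2) = 1/7 ∨ 1/7 = 1/7
(x_2 → x_2) ↔ (x_2 ∨ (x_2 ∨ x_2)) = 1 ↔ 1/7 = 1/7
x_1 ↔ x_2 = 5/7 ↔ 1/7 = 3/7
x_1 ↔ x_1 = 5/7 ↔ 5/7 = 1
(x_1 ↔ x_2) ↔ (x_1 ↔ x_1) = 3/7 ↔ 1 = 3/7
((x_2 → x_2) ↔ (x_2 ∨ (x_2 ∨ x_2))) ∨ ((x_1 ↔ x_2) ↔ (x_1 ↔ x_1)) = 1/7 ∨ 3/7 = 3/7
(((x_3 ∨ x_1) → ~~x_1) ∨ ((x_1 ∨ x_2) → (x_3 ↔ (x_3 → x_1)))) → (((x_2 → x_2) ↔ (x_2 ∨ (x_2 ∨ x_2))) ∨ ((x_1 ↔ x_2) ↔ (x_1 ↔ x_1))) = 1 → 3/7 = 3/7
((~x_2 → (x_2 → (x_3 ∨ x_2))) ↔ (((x_3 ∨ (x_2 → x_3)) → (x_2 ∨ (x_2 → x_2))) → (x_3 → x_1))) ∨ ((((x_3 ∨ x_1) → ~~x_1) ∨ ((x_1 ∨ x_2) → (x_3 ↔ (x_3 → x_1)))) → (((x_2 → x_2) ↔ (x_2 ∨ (x_2 ∨ x_2))) ∨ ((x_1 ↔ x_2) ↔ (x_1 ↔ x_1)))) = 6/7 ∨ 3/7 = 6/7
(~(((x_1 ∨ x_3) ∨ (~x_2 ↔ x_2)) → (((x_2 ∨ x_2) ∨ (x_1 ∨ x_2)) → (x_2 → x_2))) → (((x_1 → x_3) → ((x_2 ∨ x_1) ∨ x_2)) → (((x_3 ↔ x_1) → (x_3 ∨ x_1)) → (x_3 ∨ x_3)))) ↔ (((~x_2 → (x_2 → (x_3 ∨ x_2))) ↔ (((x_3 ∨ (x_2 → x_3)) → (x_2 ∨ (x_2 → x_2))) → (x_3 → x_1))) ∨ ((((x_3 ∨ x_1) → ~~x_1) ∨ ((x_1 ∨ x_2) → (x_3 ↔ (x_3 → x_1)))) → (((x_2 → x_2) ↔ (x_2 ∨ (x_2 ∨ x_2))) ∨ ((x_1 ↔ x_2) ↔ (x_1 ↔ x_1))))) = 1 ↔ 6/7 = 6/7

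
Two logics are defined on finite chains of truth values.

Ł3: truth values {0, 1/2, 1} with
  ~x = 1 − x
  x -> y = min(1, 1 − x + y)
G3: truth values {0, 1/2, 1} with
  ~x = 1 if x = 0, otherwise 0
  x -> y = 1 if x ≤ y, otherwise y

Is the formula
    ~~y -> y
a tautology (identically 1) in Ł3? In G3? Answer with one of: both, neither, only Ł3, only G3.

only Ł3

In Ł3: every assignment gives 1 — tautology.
In G3: at y = 1/2 the value is 1/2 — not a tautology.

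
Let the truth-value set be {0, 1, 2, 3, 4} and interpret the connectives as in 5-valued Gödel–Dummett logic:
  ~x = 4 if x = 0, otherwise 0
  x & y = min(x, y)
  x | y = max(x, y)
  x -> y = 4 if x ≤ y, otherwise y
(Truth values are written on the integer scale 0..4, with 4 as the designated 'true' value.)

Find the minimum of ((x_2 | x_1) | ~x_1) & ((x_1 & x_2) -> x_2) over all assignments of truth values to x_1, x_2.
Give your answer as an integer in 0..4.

1

Take x_1 = 1, x_2 = 0:
x_2 | x_1 = 0 | 1 = 1
~x_1 = ~1 = 0
(x_2 | x_1) | ~x_1 = 1 | 0 = 1
x_1 & x_2 = 1 & 0 = 0
(x_1 & x_2) -> x_2 = 0 -> 0 = 4
((x_2 | x_1) | ~x_1) & ((x_1 & x_2) -> x_2) = 1 & 4 = 1
No assignment yields a value below 1, so this is the minimum.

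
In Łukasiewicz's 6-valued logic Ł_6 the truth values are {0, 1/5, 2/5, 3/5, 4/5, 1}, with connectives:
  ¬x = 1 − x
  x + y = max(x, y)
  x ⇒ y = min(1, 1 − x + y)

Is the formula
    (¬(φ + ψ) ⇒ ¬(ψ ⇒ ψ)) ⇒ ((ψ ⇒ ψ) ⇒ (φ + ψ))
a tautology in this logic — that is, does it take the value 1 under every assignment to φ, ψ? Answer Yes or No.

Yes

At φ = 1/5, ψ = 2/5, for instance:
φ + ψ = 1/5 + 2/5 = 2/5
¬(φ + ψ) = ¬2/5 = 3/5
ψ ⇒ ψ = 2/5 ⇒ 2/5 = 1
¬(ψ ⇒ ψ) = ¬1 = 0
¬(φ + ψ) ⇒ ¬(ψ ⇒ ψ) = 3/5 ⇒ 0 = 2/5
(ψ ⇒ ψ) ⇒ (φ + ψ) = 1 ⇒ 2/5 = 2/5
(¬(φ + ψ) ⇒ ¬(ψ ⇒ ψ)) ⇒ ((ψ ⇒ ψ) ⇒ (φ + ψ)) = 2/5 ⇒ 2/5 = 1
and checking the remaining 35 assignments likewise gives ≥ 1 in every case.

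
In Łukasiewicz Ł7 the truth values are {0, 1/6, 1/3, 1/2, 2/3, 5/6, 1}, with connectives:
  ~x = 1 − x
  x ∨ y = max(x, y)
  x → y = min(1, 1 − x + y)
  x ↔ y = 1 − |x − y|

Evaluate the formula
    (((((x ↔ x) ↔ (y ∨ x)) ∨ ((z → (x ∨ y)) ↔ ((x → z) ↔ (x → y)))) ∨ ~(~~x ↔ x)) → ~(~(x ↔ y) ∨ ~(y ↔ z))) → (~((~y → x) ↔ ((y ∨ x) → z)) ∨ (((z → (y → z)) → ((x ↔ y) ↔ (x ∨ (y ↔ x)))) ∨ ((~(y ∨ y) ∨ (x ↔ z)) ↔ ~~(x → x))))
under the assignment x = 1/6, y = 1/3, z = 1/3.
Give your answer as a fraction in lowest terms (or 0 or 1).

x ↔ x = 1/6 ↔ 1/6 = 1
y ∨ x = 1/3 ∨ 1/6 = 1/3
(x ↔ x) ↔ (y ∨ x) = 1 ↔ 1/3 = 1/3
x ∨ y = 1/6 ∨ 1/3 = 1/3
z → (x ∨ y) = 1/3 → 1/3 = 1
x → z = 1/6 → 1/3 = 1
x → y = 1/6 → 1/3 = 1
(x → z) ↔ (x → y) = 1 ↔ 1 = 1
(z → (x ∨ y)) ↔ ((x → z) ↔ (x → y)) = 1 ↔ 1 = 1
((x ↔ x) ↔ (y ∨ x)) ∨ ((z → (x ∨ y)) ↔ ((x → z) ↔ (x → y))) = 1/3 ∨ 1 = 1
~x = ~1/6 = 5/6
~~x = ~5/6 = 1/6
~~x ↔ x = 1/6 ↔ 1/6 = 1
~(~~x ↔ x) = ~1 = 0
(((x ↔ x) ↔ (y ∨ x)) ∨ ((z → (x ∨ y)) ↔ ((x → z) ↔ (x → y)))) ∨ ~(~~x ↔ x) = 1 ∨ 0 = 1
x ↔ y = 1/6 ↔ 1/3 = 5/6
~(x ↔ y) = ~5/6 = 1/6
y ↔ z = 1/3 ↔ 1/3 = 1
~(y ↔ z) = ~1 = 0
~(x ↔ y) ∨ ~(y ↔ z) = 1/6 ∨ 0 = 1/6
~(~(x ↔ y) ∨ ~(y ↔ z)) = ~1/6 = 5/6
((((x ↔ x) ↔ (y ∨ x)) ∨ ((z → (x ∨ y)) ↔ ((x → z) ↔ (x → y)))) ∨ ~(~~x ↔ x)) → ~(~(x ↔ y) ∨ ~(y ↔ z)) = 1 → 5/6 = 5/6
~y = ~1/3 = 2/3
~y → x = 2/3 → 1/6 = 1/2
y ∨ x = 1/3 ∨ 1/6 = 1/3
(y ∨ x) → z = 1/3 → 1/3 = 1
(~y → x) ↔ ((y ∨ x) → z) = 1/2 ↔ 1 = 1/2
~((~y → x) ↔ ((y ∨ x) → z)) = ~1/2 = 1/2
y → z = 1/3 → 1/3 = 1
z → (y → z) = 1/3 → 1 = 1
x ↔ y = 1/6 ↔ 1/3 = 5/6
y ↔ x = 1/3 ↔ 1/6 = 5/6
x ∨ (y ↔ x) = 1/6 ∨ 5/6 = 5/6
(x ↔ y) ↔ (x ∨ (y ↔ x)) = 5/6 ↔ 5/6 = 1
(z → (y → z)) → ((x ↔ y) ↔ (x ∨ (y ↔ x))) = 1 → 1 = 1
y ∨ y = 1/3 ∨ 1/3 = 1/3
~(y ∨ y) = ~1/3 = 2/3
x ↔ z = 1/6 ↔ 1/3 = 5/6
~(y ∨ y) ∨ (x ↔ z) = 2/3 ∨ 5/6 = 5/6
x → x = 1/6 → 1/6 = 1
~(x → x) = ~1 = 0
~~(x → x) = ~0 = 1
(~(y ∨ y) ∨ (x ↔ z)) ↔ ~~(x → x) = 5/6 ↔ 1 = 5/6
((z → (y → z)) → ((x ↔ y) ↔ (x ∨ (y ↔ x)))) ∨ ((~(y ∨ y) ∨ (x ↔ z)) ↔ ~~(x → x)) = 1 ∨ 5/6 = 1
~((~y → x) ↔ ((y ∨ x) → z)) ∨ (((z → (y → z)) → ((x ↔ y) ↔ (x ∨ (y ↔ x)))) ∨ ((~(y ∨ y) ∨ (x ↔ z)) ↔ ~~(x → x))) = 1/2 ∨ 1 = 1
(((((x ↔ x) ↔ (y ∨ x)) ∨ ((z → (x ∨ y)) ↔ ((x → z) ↔ (x → y)))) ∨ ~(~~x ↔ x)) → ~(~(x ↔ y) ∨ ~(y ↔ z))) → (~((~y → x) ↔ ((y ∨ x) → z)) ∨ (((z → (y → z)) → ((x ↔ y) ↔ (x ∨ (y ↔ x)))) ∨ ((~(y ∨ y) ∨ (x ↔ z)) ↔ ~~(x → x)))) = 5/6 → 1 = 1

1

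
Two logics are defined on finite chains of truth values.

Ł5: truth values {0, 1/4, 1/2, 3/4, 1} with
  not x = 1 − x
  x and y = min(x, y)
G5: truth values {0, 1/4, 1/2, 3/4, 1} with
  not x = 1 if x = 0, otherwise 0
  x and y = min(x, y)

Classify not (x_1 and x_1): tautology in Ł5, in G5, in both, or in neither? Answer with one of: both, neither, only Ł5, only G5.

neither

In Ł5: at x_1 = 1/4 the value is 3/4 — not a tautology.
In G5: at x_1 = 1/4 the value is 0 — not a tautology.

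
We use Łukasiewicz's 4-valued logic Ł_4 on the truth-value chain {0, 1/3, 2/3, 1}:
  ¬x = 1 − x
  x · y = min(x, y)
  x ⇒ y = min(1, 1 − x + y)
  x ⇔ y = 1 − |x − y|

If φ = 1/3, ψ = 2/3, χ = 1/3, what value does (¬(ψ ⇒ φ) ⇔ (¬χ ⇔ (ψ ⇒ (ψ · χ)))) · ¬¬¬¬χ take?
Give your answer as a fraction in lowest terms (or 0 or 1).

1/3

ψ ⇒ φ = 2/3 ⇒ 1/3 = 2/3
¬(ψ ⇒ φ) = ¬2/3 = 1/3
¬χ = ¬1/3 = 2/3
ψ · χ = 2/3 · 1/3 = 1/3
ψ ⇒ (ψ · χ) = 2/3 ⇒ 1/3 = 2/3
¬χ ⇔ (ψ ⇒ (ψ · χ)) = 2/3 ⇔ 2/3 = 1
¬(ψ ⇒ φ) ⇔ (¬χ ⇔ (ψ ⇒ (ψ · χ))) = 1/3 ⇔ 1 = 1/3
¬χ = ¬1/3 = 2/3
¬¬χ = ¬2/3 = 1/3
¬¬¬χ = ¬1/3 = 2/3
¬¬¬¬χ = ¬2/3 = 1/3
(¬(ψ ⇒ φ) ⇔ (¬χ ⇔ (ψ ⇒ (ψ · χ)))) · ¬¬¬¬χ = 1/3 · 1/3 = 1/3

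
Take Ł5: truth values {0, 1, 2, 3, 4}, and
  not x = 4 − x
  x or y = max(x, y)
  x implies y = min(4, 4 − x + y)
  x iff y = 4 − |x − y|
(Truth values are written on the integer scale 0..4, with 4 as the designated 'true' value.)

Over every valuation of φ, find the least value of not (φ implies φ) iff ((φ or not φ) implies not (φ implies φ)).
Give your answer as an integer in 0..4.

Take φ = 2:
φ implies φ = 2 implies 2 = 4
not (φ implies φ) = not 4 = 0
not φ = not 2 = 2
φ or not φ = 2 or 2 = 2
φ implies φ = 2 implies 2 = 4
not (φ implies φ) = not 4 = 0
(φ or not φ) implies not (φ implies φ) = 2 implies 0 = 2
not (φ implies φ) iff ((φ or not φ) implies not (φ implies φ)) = 0 iff 2 = 2
No assignment yields a value below 2, so this is the minimum.

2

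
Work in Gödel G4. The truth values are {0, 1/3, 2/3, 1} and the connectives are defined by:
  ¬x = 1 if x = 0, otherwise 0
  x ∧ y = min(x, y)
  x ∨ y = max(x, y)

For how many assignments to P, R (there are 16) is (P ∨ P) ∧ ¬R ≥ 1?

1

P = 0, R = 0 ↦ 0  <
P = 0, R = 1/3 ↦ 0  <
P = 0, R = 2/3 ↦ 0  <
P = 0, R = 1 ↦ 0  <
P = 1/3, R = 0 ↦ 1/3  <
P = 1/3, R = 1/3 ↦ 0  <
P = 1/3, R = 2/3 ↦ 0  <
P = 1/3, R = 1 ↦ 0  <
P = 2/3, R = 0 ↦ 2/3  <
P = 2/3, R = 1/3 ↦ 0  <
P = 2/3, R = 2/3 ↦ 0  <
P = 2/3, R = 1 ↦ 0  <
P = 1, R = 0 ↦ 1  ≥
P = 1, R = 1/3 ↦ 0  <
P = 1, R = 2/3 ↦ 0  <
P = 1, R = 1 ↦ 0  <
So 1 of the 16 assignments meets the threshold.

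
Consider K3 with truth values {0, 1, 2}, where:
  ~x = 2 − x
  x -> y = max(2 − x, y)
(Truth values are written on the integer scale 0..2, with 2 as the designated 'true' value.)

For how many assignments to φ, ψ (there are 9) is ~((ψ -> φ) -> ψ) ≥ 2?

φ = 0, ψ = 0 ↦ 2  ≥
φ = 0, ψ = 1 ↦ 1  <
φ = 0, ψ = 2 ↦ 0  <
φ = 1, ψ = 0 ↦ 2  ≥
φ = 1, ψ = 1 ↦ 1  <
φ = 1, ψ = 2 ↦ 0  <
φ = 2, ψ = 0 ↦ 2  ≥
φ = 2, ψ = 1 ↦ 1  <
φ = 2, ψ = 2 ↦ 0  <
So 3 of the 9 assignments meet the threshold.

3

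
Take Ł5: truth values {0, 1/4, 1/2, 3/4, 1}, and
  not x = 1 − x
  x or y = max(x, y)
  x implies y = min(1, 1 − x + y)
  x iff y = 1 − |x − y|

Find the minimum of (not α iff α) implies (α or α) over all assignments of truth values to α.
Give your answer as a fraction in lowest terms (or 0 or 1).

Take α = 1/2:
not α = not 1/2 = 1/2
not α iff α = 1/2 iff 1/2 = 1
α or α = 1/2 or 1/2 = 1/2
(not α iff α) implies (α or α) = 1 implies 1/2 = 1/2
No assignment yields a value below 1/2, so this is the minimum.

1/2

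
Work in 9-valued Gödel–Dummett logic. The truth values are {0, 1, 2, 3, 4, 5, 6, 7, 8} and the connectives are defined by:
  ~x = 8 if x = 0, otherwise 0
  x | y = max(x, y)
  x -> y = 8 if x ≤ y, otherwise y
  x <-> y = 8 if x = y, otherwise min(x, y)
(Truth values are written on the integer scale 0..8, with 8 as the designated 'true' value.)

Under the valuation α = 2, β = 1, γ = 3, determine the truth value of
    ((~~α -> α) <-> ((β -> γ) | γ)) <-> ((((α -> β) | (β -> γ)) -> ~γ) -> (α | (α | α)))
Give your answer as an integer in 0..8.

~α = ~2 = 0
~~α = ~0 = 8
~~α -> α = 8 -> 2 = 2
β -> γ = 1 -> 3 = 8
(β -> γ) | γ = 8 | 3 = 8
(~~α -> α) <-> ((β -> γ) | γ) = 2 <-> 8 = 2
α -> β = 2 -> 1 = 1
β -> γ = 1 -> 3 = 8
(α -> β) | (β -> γ) = 1 | 8 = 8
~γ = ~3 = 0
((α -> β) | (β -> γ)) -> ~γ = 8 -> 0 = 0
α | α = 2 | 2 = 2
α | (α | α) = 2 | 2 = 2
(((α -> β) | (β -> γ)) -> ~γ) -> (α | (α | α)) = 0 -> 2 = 8
((~~α -> α) <-> ((β -> γ) | γ)) <-> ((((α -> β) | (β -> γ)) -> ~γ) -> (α | (α | α))) = 2 <-> 8 = 2

2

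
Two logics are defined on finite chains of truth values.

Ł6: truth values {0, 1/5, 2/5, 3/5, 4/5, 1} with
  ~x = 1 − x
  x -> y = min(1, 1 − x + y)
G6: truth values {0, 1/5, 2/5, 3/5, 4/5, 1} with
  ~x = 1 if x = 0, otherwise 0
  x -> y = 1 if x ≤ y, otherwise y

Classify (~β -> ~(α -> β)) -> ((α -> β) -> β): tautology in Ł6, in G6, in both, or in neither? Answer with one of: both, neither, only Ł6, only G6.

In Ł6: every assignment gives 1 — tautology.
In G6: at α = 0, β = 1/5 the value is 1/5 — not a tautology.

only Ł6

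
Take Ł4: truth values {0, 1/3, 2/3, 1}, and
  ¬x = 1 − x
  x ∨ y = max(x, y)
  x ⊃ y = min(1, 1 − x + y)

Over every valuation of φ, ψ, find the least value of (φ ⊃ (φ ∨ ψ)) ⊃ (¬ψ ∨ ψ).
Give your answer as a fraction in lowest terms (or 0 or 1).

Take φ = 0, ψ = 1/3:
φ ∨ ψ = 0 ∨ 1/3 = 1/3
φ ⊃ (φ ∨ ψ) = 0 ⊃ 1/3 = 1
¬ψ = ¬1/3 = 2/3
¬ψ ∨ ψ = 2/3 ∨ 1/3 = 2/3
(φ ⊃ (φ ∨ ψ)) ⊃ (¬ψ ∨ ψ) = 1 ⊃ 2/3 = 2/3
No assignment yields a value below 2/3, so this is the minimum.

2/3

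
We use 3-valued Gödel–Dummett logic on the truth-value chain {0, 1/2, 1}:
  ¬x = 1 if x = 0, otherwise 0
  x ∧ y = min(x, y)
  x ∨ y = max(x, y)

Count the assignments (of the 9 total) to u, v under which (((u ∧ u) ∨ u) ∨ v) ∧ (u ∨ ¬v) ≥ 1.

3

u = 0, v = 0 ↦ 0  <
u = 0, v = 1/2 ↦ 0  <
u = 0, v = 1 ↦ 0  <
u = 1/2, v = 0 ↦ 1/2  <
u = 1/2, v = 1/2 ↦ 1/2  <
u = 1/2, v = 1 ↦ 1/2  <
u = 1, v = 0 ↦ 1  ≥
u = 1, v = 1/2 ↦ 1  ≥
u = 1, v = 1 ↦ 1  ≥
So 3 of the 9 assignments meet the threshold.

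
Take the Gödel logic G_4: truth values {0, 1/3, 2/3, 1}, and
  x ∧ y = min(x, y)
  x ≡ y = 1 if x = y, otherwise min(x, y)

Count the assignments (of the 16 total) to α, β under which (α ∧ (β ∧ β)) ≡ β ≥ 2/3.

α = 0, β = 0 ↦ 1  ≥
α = 0, β = 1/3 ↦ 0  <
α = 0, β = 2/3 ↦ 0  <
α = 0, β = 1 ↦ 0  <
α = 1/3, β = 0 ↦ 1  ≥
α = 1/3, β = 1/3 ↦ 1  ≥
α = 1/3, β = 2/3 ↦ 1/3  <
α = 1/3, β = 1 ↦ 1/3  <
α = 2/3, β = 0 ↦ 1  ≥
α = 2/3, β = 1/3 ↦ 1  ≥
α = 2/3, β = 2/3 ↦ 1  ≥
α = 2/3, β = 1 ↦ 2/3  ≥
α = 1, β = 0 ↦ 1  ≥
α = 1, β = 1/3 ↦ 1  ≥
α = 1, β = 2/3 ↦ 1  ≥
α = 1, β = 1 ↦ 1  ≥
So 11 of the 16 assignments meet the threshold.

11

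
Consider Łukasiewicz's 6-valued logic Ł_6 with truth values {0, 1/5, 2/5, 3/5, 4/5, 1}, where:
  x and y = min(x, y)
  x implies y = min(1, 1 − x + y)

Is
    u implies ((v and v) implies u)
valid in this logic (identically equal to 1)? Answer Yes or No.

At u = 1/5, v = 4/5, for instance:
v and v = 4/5 and 4/5 = 4/5
(v and v) implies u = 4/5 implies 1/5 = 2/5
u implies ((v and v) implies u) = 1/5 implies 2/5 = 1
and checking the remaining 35 assignments likewise gives ≥ 1 in every case.

Yes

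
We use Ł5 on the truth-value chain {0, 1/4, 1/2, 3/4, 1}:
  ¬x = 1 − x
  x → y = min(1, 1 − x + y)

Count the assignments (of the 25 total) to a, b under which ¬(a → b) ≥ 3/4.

value 1: 1 assignment (counts)
value 3/4: 2 assignments (counts)
value 1/2: 3 assignments
value 1/4: 4 assignments
value 0: 15 assignments
So 3 of the 25 assignments meet the threshold.

3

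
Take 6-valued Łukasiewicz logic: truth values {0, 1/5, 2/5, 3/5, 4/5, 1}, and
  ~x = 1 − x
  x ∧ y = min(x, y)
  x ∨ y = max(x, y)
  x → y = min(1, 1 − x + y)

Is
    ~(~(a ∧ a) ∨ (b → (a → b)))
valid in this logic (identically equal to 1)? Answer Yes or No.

No

Counterexample: take a = 0, b = 0.
a ∧ a = 0 ∧ 0 = 0
~(a ∧ a) = ~0 = 1
a → b = 0 → 0 = 1
b → (a → b) = 0 → 1 = 1
~(a ∧ a) ∨ (b → (a → b)) = 1 ∨ 1 = 1
~(~(a ∧ a) ∨ (b → (a → b))) = ~1 = 0
This gives 0 ≠ 1.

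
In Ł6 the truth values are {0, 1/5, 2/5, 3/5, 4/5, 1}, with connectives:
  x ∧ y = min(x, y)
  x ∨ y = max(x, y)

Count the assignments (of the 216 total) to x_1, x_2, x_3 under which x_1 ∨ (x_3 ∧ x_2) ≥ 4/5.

value 1: 41 assignments (counts)
value 4/5: 47 assignments (counts)
value 3/5: 47 assignments
value 2/5: 41 assignments
value 1/5: 29 assignments
value 0: 11 assignments
So 88 of the 216 assignments meet the threshold.

88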